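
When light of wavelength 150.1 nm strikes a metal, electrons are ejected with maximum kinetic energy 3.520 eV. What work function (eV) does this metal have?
4.74 eV

From Einstein's photoelectric equation: KE_max = hf - φ = hc/λ - φ

Rearranging for φ:
φ = hc/λ - KE_max

Calculate photon energy:
E_photon = hc/λ = 8.2601 eV

Therefore:
φ = 8.2601 - 3.520 = 4.74 eV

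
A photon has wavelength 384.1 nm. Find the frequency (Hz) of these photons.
7.8051e+14 Hz

Using the wave equation: c = fλ

Solving for frequency:
f = c/λ = (3×10⁸ m/s) / (384.1×10⁻⁹ m)
f = 7.8051e+14 Hz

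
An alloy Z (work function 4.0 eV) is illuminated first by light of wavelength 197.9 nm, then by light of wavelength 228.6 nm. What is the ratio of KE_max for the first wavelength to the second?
1.5910

Using Einstein's equation: KE_max = hc/λ - φ

For λ₁ = 197.9 nm:
E₁ = hc/λ₁ = 6.2650 eV
KE₁ = E₁ - φ = 6.2650 - 4.0 = 2.2650 eV

For λ₂ = 228.6 nm:
E₂ = hc/λ₂ = 5.4236 eV
KE₂ = E₂ - φ = 5.4236 - 4.0 = 1.4236 eV

Ratio: KE₁/KE₂ = 2.2650/1.4236 = 1.5910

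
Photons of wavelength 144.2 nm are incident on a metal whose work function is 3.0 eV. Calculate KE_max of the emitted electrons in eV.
5.5981 eV

Using Einstein's photoelectric equation: KE_max = hf - φ = hc/λ - φ

First, calculate the photon energy:
E_photon = hc/λ = (6.626×10⁻³⁴ J·s)(3×10⁸ m/s) / (144.2×10⁻⁹ m)
E_photon = 8.5981 eV

Then, the maximum kinetic energy:
KE_max = E_photon - φ = 8.5981 eV - 3.0 eV = 5.5981 eV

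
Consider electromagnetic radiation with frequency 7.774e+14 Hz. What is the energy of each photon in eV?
3.2151 eV

Using E = hf:

E = hf = (6.626×10⁻³⁴ J·s)(7.774e+14 Hz)
E = 3.2151 eV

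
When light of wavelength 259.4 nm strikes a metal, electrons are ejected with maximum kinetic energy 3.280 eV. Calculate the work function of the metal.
1.50 eV

From Einstein's photoelectric equation: KE_max = hf - φ = hc/λ - φ

Rearranging for φ:
φ = hc/λ - KE_max

Calculate photon energy:
E_photon = hc/λ = 4.7797 eV

Therefore:
φ = 4.7797 - 3.280 = 1.50 eV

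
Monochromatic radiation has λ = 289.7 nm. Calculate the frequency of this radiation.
1.0348e+15 Hz

Using the wave equation: c = fλ

Solving for frequency:
f = c/λ = (3×10⁸ m/s) / (289.7×10⁻⁹ m)
f = 1.0348e+15 Hz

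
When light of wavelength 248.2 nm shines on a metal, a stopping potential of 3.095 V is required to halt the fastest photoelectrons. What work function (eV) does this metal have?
1.90 eV

The stopping potential gives the maximum kinetic energy: KE_max = eV_s = 3.095 eV

From Einstein's photoelectric equation: KE_max = hc/λ - φ
Rearranging: φ = hc/λ - KE_max

Calculate photon energy:
E_photon = hc/λ = (6.626×10⁻³⁴ J·s)(3×10⁸ m/s) / (248.2×10⁻⁹ m) = 4.9953 eV

Therefore:
φ = 4.9953 - 3.095 = 1.90 eV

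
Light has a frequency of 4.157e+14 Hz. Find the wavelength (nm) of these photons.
721.18 nm

Using the wave equation: c = fλ

Solving for wavelength:
λ = c/f = (3×10⁸ m/s) / (4.157e+14 Hz)
λ = 721.18 nm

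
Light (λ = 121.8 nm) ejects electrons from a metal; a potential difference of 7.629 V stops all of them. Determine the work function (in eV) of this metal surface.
2.55 eV

The stopping potential gives the maximum kinetic energy: KE_max = eV_s = 7.629 eV

From Einstein's photoelectric equation: KE_max = hc/λ - φ
Rearranging: φ = hc/λ - KE_max

Calculate photon energy:
E_photon = hc/λ = (6.626×10⁻³⁴ J·s)(3×10⁸ m/s) / (121.8×10⁻⁹ m) = 10.1793 eV

Therefore:
φ = 10.1793 - 7.629 = 2.55 eV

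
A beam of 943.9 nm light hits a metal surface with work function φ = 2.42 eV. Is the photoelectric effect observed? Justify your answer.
No

For photoemission, the photon energy must exceed the work function.

Photon energy: E = hc/λ = 1.3135 eV
Work function: φ = 2.42 eV

Since E_photon (1.3135 eV) < φ (2.42 eV), photoemission will NOT occur.
The threshold wavelength is λ₀ = hc/φ = 512.3 nm.
Since 943.9 nm > 512.3 nm, the photons lack sufficient energy.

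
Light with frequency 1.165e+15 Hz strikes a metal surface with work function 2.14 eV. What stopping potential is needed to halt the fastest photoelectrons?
2.6781 V

The stopping potential V_s satisfies: eV_s = KE_max

First, find KE_max using Einstein's equation:
E_photon = hf = (6.626×10⁻³⁴ J·s)(1.165e+15 Hz) = 4.8181 eV
KE_max = E_photon - φ = 4.8181 - 2.14 = 2.6781 eV

Since eV_s = KE_max:
V_s = KE_max/e = 2.6781 V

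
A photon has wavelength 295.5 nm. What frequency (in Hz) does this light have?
1.0145e+15 Hz

Using the wave equation: c = fλ

Solving for frequency:
f = c/λ = (3×10⁸ m/s) / (295.5×10⁻⁹ m)
f = 1.0145e+15 Hz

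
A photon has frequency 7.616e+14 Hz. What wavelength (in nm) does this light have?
393.64 nm

Using the wave equation: c = fλ

Solving for wavelength:
λ = c/f = (3×10⁸ m/s) / (7.616e+14 Hz)
λ = 393.64 nm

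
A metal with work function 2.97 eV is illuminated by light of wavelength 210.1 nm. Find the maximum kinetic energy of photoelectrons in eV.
2.9312 eV

Using Einstein's photoelectric equation: KE_max = hf - φ = hc/λ - φ

First, calculate the photon energy:
E_photon = hc/λ = (6.626×10⁻³⁴ J·s)(3×10⁸ m/s) / (210.1×10⁻⁹ m)
E_photon = 5.9012 eV

Then, the maximum kinetic energy:
KE_max = E_photon - φ = 5.9012 eV - 2.97 eV = 2.9312 eV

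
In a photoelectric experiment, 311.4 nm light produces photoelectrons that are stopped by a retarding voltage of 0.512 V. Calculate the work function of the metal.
3.47 eV

The stopping potential gives the maximum kinetic energy: KE_max = eV_s = 0.512 eV

From Einstein's photoelectric equation: KE_max = hc/λ - φ
Rearranging: φ = hc/λ - KE_max

Calculate photon energy:
E_photon = hc/λ = (6.626×10⁻³⁴ J·s)(3×10⁸ m/s) / (311.4×10⁻⁹ m) = 3.9815 eV

Therefore:
φ = 3.9815 - 0.512 = 3.47 eV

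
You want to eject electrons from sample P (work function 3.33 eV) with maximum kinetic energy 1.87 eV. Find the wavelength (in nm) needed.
238.43 nm

From Einstein's equation: KE_max = hc/λ - φ

Rearranging for λ:
hc/λ = KE_max + φ
λ = hc/(KE_max + φ)

Required photon energy:
E_photon = KE_max + φ = 1.87 + 3.33 = 5.20 eV

Required wavelength:
λ = hc/E_photon = (6.626×10⁻³⁴)(3×10⁸) / (5.20 × 1.602×10⁻¹⁹)
λ = 238.43 nm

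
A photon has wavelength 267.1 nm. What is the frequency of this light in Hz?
1.1224e+15 Hz

Using the wave equation: c = fλ

Solving for frequency:
f = c/λ = (3×10⁸ m/s) / (267.1×10⁻⁹ m)
f = 1.1224e+15 Hz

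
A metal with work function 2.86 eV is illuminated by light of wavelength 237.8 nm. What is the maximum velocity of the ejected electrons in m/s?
9.0994e+05 m/s

First, find the maximum kinetic energy:
E_photon = hc/λ = 5.2138 eV
KE_max = E_photon - φ = 5.2138 - 2.86 = 2.3538 eV

Convert to Joules: KE_max = 2.3538 × 1.602×10⁻¹⁹ J = 3.7712e-19 J

Then use KE = ½mv² to find velocity:
v = √(2·KE/m) = √(2 × 3.7712e-19 J / 9.109e-31 kg)
v = 9.0994e+05 m/s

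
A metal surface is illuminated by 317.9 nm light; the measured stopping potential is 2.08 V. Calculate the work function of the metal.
1.82 eV

The stopping potential gives the maximum kinetic energy: KE_max = eV_s = 2.08 eV

From Einstein's photoelectric equation: KE_max = hc/λ - φ
Rearranging: φ = hc/λ - KE_max

Calculate photon energy:
E_photon = hc/λ = (6.626×10⁻³⁴ J·s)(3×10⁸ m/s) / (317.9×10⁻⁹ m) = 3.9001 eV

Therefore:
φ = 3.9001 - 2.08 = 1.82 eV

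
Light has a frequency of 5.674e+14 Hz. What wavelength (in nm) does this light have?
528.36 nm

Using the wave equation: c = fλ

Solving for wavelength:
λ = c/f = (3×10⁸ m/s) / (5.674e+14 Hz)
λ = 528.36 nm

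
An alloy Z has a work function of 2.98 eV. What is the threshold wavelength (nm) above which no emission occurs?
416.05 nm

The threshold wavelength is when the photon energy equals the work function:
hc/λ₀ = φ

Solving for λ₀:
λ₀ = hc/φ = (6.626×10⁻³⁴ J·s)(3×10⁸ m/s) / (2.98 eV × 1.602×10⁻¹⁹ J/eV)
λ₀ = 416.05 nm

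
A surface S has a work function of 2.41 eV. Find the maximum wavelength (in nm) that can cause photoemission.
514.46 nm

The threshold wavelength is when the photon energy equals the work function:
hc/λ₀ = φ

Solving for λ₀:
λ₀ = hc/φ = (6.626×10⁻³⁴ J·s)(3×10⁸ m/s) / (2.41 eV × 1.602×10⁻¹⁹ J/eV)
λ₀ = 514.46 nm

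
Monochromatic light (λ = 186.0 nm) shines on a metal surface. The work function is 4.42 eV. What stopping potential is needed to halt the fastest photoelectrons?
2.2458 V

The stopping potential V_s satisfies: eV_s = KE_max

First, find KE_max using Einstein's equation:
E_photon = hc/λ = 6.6658 eV
KE_max = E_photon - φ = 6.6658 - 4.42 = 2.2458 eV

Since eV_s = KE_max:
V_s = KE_max/e = 2.2458 V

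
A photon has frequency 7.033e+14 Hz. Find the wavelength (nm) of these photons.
426.27 nm

Using the wave equation: c = fλ

Solving for wavelength:
λ = c/f = (3×10⁸ m/s) / (7.033e+14 Hz)
λ = 426.27 nm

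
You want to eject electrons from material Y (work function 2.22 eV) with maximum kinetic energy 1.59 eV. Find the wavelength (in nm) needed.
325.42 nm

From Einstein's equation: KE_max = hc/λ - φ

Rearranging for λ:
hc/λ = KE_max + φ
λ = hc/(KE_max + φ)

Required photon energy:
E_photon = KE_max + φ = 1.59 + 2.22 = 3.81 eV

Required wavelength:
λ = hc/E_photon = (6.626×10⁻³⁴)(3×10⁸) / (3.81 × 1.602×10⁻¹⁹)
λ = 325.42 nm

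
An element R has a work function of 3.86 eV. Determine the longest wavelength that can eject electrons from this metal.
321.20 nm

The threshold wavelength is when the photon energy equals the work function:
hc/λ₀ = φ

Solving for λ₀:
λ₀ = hc/φ = (6.626×10⁻³⁴ J·s)(3×10⁸ m/s) / (3.86 eV × 1.602×10⁻¹⁹ J/eV)
λ₀ = 321.20 nm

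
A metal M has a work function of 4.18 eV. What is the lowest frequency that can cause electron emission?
1.0107e+15 Hz

The threshold frequency is when the photon energy equals the work function:
hf₀ = φ

Solving for f₀:
f₀ = φ/h = (4.18 eV × 1.602×10⁻¹⁹ J/eV) / (6.626×10⁻³⁴ J·s)
f₀ = 1.0107e+15 Hz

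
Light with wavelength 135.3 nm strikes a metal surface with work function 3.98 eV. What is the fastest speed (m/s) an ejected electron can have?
1.3503e+06 m/s

First, find the maximum kinetic energy:
E_photon = hc/λ = 9.1637 eV
KE_max = E_photon - φ = 9.1637 - 3.98 = 5.1837 eV

Convert to Joules: KE_max = 5.1837 × 1.602×10⁻¹⁹ J = 8.3051e-19 J

Then use KE = ½mv² to find velocity:
v = √(2·KE/m) = √(2 × 8.3051e-19 J / 9.109e-31 kg)
v = 1.3503e+06 m/s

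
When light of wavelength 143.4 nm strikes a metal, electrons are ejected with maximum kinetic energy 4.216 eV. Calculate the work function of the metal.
4.43 eV

From Einstein's photoelectric equation: KE_max = hf - φ = hc/λ - φ

Rearranging for φ:
φ = hc/λ - KE_max

Calculate photon energy:
E_photon = hc/λ = 8.6460 eV

Therefore:
φ = 8.6460 - 4.216 = 4.43 eV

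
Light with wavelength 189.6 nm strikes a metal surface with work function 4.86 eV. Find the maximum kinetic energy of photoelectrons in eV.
1.6793 eV

Using Einstein's photoelectric equation: KE_max = hf - φ = hc/λ - φ

First, calculate the photon energy:
E_photon = hc/λ = (6.626×10⁻³⁴ J·s)(3×10⁸ m/s) / (189.6×10⁻⁹ m)
E_photon = 6.5393 eV

Then, the maximum kinetic energy:
KE_max = E_photon - φ = 6.5393 eV - 4.86 eV = 1.6793 eV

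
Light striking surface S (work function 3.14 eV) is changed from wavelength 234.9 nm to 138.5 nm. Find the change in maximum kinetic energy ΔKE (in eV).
3.6738 eV

Using Einstein's equation: KE_max = hc/λ - φ

For λ₁ = 234.9 nm:
KE₁ = hc/λ₁ - φ = 5.2782 - 3.14 = 2.1382 eV

For λ₂ = 138.5 nm:
KE₂ = hc/λ₂ - φ = 8.9519 - 3.14 = 5.8119 eV

Change in KE:
ΔKE = KE₂ - KE₁ = 5.8119 - 2.1382 = 3.6738 eV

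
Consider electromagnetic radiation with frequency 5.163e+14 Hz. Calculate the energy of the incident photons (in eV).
2.1352 eV

Using E = hf:

E = hf = (6.626×10⁻³⁴ J·s)(5.163e+14 Hz)
E = 2.1352 eV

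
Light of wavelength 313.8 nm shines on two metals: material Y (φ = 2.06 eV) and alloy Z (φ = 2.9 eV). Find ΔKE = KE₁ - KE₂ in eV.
0.8400 eV

Using KE_max = hc/λ - φ for each metal:

Photon energy: E = hc/λ = 3.9511 eV

For material Y (φ₁ = 2.06 eV):
KE₁ = E - φ₁ = 3.9511 - 2.06 = 1.8911 eV

For alloy Z (φ₂ = 2.9 eV):
KE₂ = E - φ₂ = 3.9511 - 2.9 = 1.0511 eV

Difference:
ΔKE = KE₁ - KE₂ = 1.8911 - 1.0511 = 0.8400 eV

Note: The difference equals the difference in work functions: 2.9 - 2.06 = 0.84 eV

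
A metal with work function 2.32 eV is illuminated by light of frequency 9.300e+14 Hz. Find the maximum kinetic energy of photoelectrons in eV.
1.5262 eV

Using Einstein's photoelectric equation: KE_max = hf - φ

First, calculate the photon energy:
E_photon = hf = (6.626×10⁻³⁴ J·s)(9.300e+14 Hz)
E_photon = 3.8462 eV

Then, the maximum kinetic energy:
KE_max = E_photon - φ = 3.8462 eV - 2.32 eV = 1.5262 eV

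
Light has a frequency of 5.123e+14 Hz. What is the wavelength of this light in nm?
585.19 nm

Using the wave equation: c = fλ

Solving for wavelength:
λ = c/f = (3×10⁸ m/s) / (5.123e+14 Hz)
λ = 585.19 nm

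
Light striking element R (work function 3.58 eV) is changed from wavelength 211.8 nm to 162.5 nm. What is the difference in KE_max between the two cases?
1.7760 eV

Using Einstein's equation: KE_max = hc/λ - φ

For λ₁ = 211.8 nm:
KE₁ = hc/λ₁ - φ = 5.8538 - 3.58 = 2.2738 eV

For λ₂ = 162.5 nm:
KE₂ = hc/λ₂ - φ = 7.6298 - 3.58 = 4.0498 eV

Change in KE:
ΔKE = KE₂ - KE₁ = 4.0498 - 2.2738 = 1.7760 eV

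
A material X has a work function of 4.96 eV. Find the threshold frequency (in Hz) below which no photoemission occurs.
1.1993e+15 Hz

The threshold frequency is when the photon energy equals the work function:
hf₀ = φ

Solving for f₀:
f₀ = φ/h = (4.96 eV × 1.602×10⁻¹⁹ J/eV) / (6.626×10⁻³⁴ J·s)
f₀ = 1.1993e+15 Hz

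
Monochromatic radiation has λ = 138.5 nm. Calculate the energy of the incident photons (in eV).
8.9519 eV

Using E = hf = hc/λ:

E = hc/λ = (6.626×10⁻³⁴ J·s)(3×10⁸ m/s) / (138.5×10⁻⁹ m)
E = 8.9519 eV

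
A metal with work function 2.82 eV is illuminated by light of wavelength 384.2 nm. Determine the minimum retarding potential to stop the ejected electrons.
0.4071 V

The stopping potential V_s satisfies: eV_s = KE_max

First, find KE_max using Einstein's equation:
E_photon = hc/λ = 3.2271 eV
KE_max = E_photon - φ = 3.2271 - 2.82 = 0.4071 eV

Since eV_s = KE_max:
V_s = KE_max/e = 0.4071 V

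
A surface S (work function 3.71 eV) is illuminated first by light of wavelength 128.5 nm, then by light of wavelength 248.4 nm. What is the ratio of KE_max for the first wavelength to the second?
4.6348

Using Einstein's equation: KE_max = hc/λ - φ

For λ₁ = 128.5 nm:
E₁ = hc/λ₁ = 9.6486 eV
KE₁ = E₁ - φ = 9.6486 - 3.71 = 5.9386 eV

For λ₂ = 248.4 nm:
E₂ = hc/λ₂ = 4.9913 eV
KE₂ = E₂ - φ = 4.9913 - 3.71 = 1.2813 eV

Ratio: KE₁/KE₂ = 5.9386/1.2813 = 4.6348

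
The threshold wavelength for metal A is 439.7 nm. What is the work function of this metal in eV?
2.82 eV

At the threshold wavelength, photon energy equals work function:
φ = hc/λ₀

Calculating:
φ = (6.626×10⁻³⁴ J·s)(3×10⁸ m/s) / (439.7×10⁻⁹ m)
φ = 2.82 eV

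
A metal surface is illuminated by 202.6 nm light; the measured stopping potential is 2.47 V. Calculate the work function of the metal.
3.65 eV

The stopping potential gives the maximum kinetic energy: KE_max = eV_s = 2.47 eV

From Einstein's photoelectric equation: KE_max = hc/λ - φ
Rearranging: φ = hc/λ - KE_max

Calculate photon energy:
E_photon = hc/λ = (6.626×10⁻³⁴ J·s)(3×10⁸ m/s) / (202.6×10⁻⁹ m) = 6.1197 eV

Therefore:
φ = 6.1197 - 2.47 = 3.65 eV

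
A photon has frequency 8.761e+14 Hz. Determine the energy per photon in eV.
3.6233 eV

Using E = hf:

E = hf = (6.626×10⁻³⁴ J·s)(8.761e+14 Hz)
E = 3.6233 eV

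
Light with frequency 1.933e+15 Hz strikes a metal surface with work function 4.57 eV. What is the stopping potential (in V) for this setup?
3.4242 V

The stopping potential V_s satisfies: eV_s = KE_max

First, find KE_max using Einstein's equation:
E_photon = hf = (6.626×10⁻³⁴ J·s)(1.933e+15 Hz) = 7.9942 eV
KE_max = E_photon - φ = 7.9942 - 4.57 = 3.4242 eV

Since eV_s = KE_max:
V_s = KE_max/e = 3.4242 V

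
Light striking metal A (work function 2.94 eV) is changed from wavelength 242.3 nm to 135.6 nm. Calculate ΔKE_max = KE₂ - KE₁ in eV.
4.0264 eV

Using Einstein's equation: KE_max = hc/λ - φ

For λ₁ = 242.3 nm:
KE₁ = hc/λ₁ - φ = 5.1170 - 2.94 = 2.1770 eV

For λ₂ = 135.6 nm:
KE₂ = hc/λ₂ - φ = 9.1434 - 2.94 = 6.2034 eV

Change in KE:
ΔKE = KE₂ - KE₁ = 6.2034 - 2.1770 = 4.0264 eV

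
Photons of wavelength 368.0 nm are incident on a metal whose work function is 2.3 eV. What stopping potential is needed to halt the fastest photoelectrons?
1.0691 V

The stopping potential V_s satisfies: eV_s = KE_max

First, find KE_max using Einstein's equation:
E_photon = hc/λ = 3.3691 eV
KE_max = E_photon - φ = 3.3691 - 2.3 = 1.0691 eV

Since eV_s = KE_max:
V_s = KE_max/e = 1.0691 V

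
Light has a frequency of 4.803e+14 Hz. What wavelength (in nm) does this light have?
624.18 nm

Using the wave equation: c = fλ

Solving for wavelength:
λ = c/f = (3×10⁸ m/s) / (4.803e+14 Hz)
λ = 624.18 nm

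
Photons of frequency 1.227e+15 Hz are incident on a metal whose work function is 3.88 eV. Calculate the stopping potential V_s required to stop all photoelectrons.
1.1945 V

The stopping potential V_s satisfies: eV_s = KE_max

First, find KE_max using Einstein's equation:
E_photon = hf = (6.626×10⁻³⁴ J·s)(1.227e+15 Hz) = 5.0745 eV
KE_max = E_photon - φ = 5.0745 - 3.88 = 1.1945 eV

Since eV_s = KE_max:
V_s = KE_max/e = 1.1945 V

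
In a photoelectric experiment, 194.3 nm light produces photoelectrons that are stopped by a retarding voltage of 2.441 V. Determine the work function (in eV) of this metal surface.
3.94 eV

The stopping potential gives the maximum kinetic energy: KE_max = eV_s = 2.441 eV

From Einstein's photoelectric equation: KE_max = hc/λ - φ
Rearranging: φ = hc/λ - KE_max

Calculate photon energy:
E_photon = hc/λ = (6.626×10⁻³⁴ J·s)(3×10⁸ m/s) / (194.3×10⁻⁹ m) = 6.3811 eV

Therefore:
φ = 6.3811 - 2.441 = 3.94 eV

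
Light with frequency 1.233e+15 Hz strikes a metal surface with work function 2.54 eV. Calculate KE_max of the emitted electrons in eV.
2.5593 eV

Using Einstein's photoelectric equation: KE_max = hf - φ

First, calculate the photon energy:
E_photon = hf = (6.626×10⁻³⁴ J·s)(1.233e+15 Hz)
E_photon = 5.0993 eV

Then, the maximum kinetic energy:
KE_max = E_photon - φ = 5.0993 eV - 2.54 eV = 2.5593 eV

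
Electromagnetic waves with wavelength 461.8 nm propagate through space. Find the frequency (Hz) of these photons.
6.4918e+14 Hz

Using the wave equation: c = fλ

Solving for frequency:
f = c/λ = (3×10⁸ m/s) / (461.8×10⁻⁹ m)
f = 6.4918e+14 Hz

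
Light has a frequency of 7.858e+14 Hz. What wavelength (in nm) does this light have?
381.51 nm

Using the wave equation: c = fλ

Solving for wavelength:
λ = c/f = (3×10⁸ m/s) / (7.858e+14 Hz)
λ = 381.51 nm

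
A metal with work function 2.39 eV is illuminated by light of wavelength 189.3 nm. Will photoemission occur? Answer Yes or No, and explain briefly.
Yes

For photoemission, the photon energy must exceed the work function.

Photon energy: E = hc/λ = 6.5496 eV
Work function: φ = 2.39 eV

Since E_photon (6.5496 eV) > φ (2.39 eV), photoemission WILL occur.
The threshold wavelength is λ₀ = hc/φ = 518.8 nm.
Since 189.3 nm < 518.8 nm, the light has sufficient energy.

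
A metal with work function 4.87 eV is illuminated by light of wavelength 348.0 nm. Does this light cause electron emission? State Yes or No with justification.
No

For photoemission, the photon energy must exceed the work function.

Photon energy: E = hc/λ = 3.5628 eV
Work function: φ = 4.87 eV

Since E_photon (3.5628 eV) < φ (4.87 eV), photoemission will NOT occur.
The threshold wavelength is λ₀ = hc/φ = 254.6 nm.
Since 348.0 nm > 254.6 nm, the photons lack sufficient energy.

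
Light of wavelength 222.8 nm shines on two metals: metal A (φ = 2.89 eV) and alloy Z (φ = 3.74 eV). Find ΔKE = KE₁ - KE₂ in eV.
0.8500 eV

Using KE_max = hc/λ - φ for each metal:

Photon energy: E = hc/λ = 5.5648 eV

For metal A (φ₁ = 2.89 eV):
KE₁ = E - φ₁ = 5.5648 - 2.89 = 2.6748 eV

For alloy Z (φ₂ = 3.74 eV):
KE₂ = E - φ₂ = 5.5648 - 3.74 = 1.8248 eV

Difference:
ΔKE = KE₁ - KE₂ = 2.6748 - 1.8248 = 0.8500 eV

Note: The difference equals the difference in work functions: 3.74 - 2.89 = 0.85 eV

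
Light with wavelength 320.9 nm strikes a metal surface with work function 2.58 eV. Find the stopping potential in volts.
1.2836 V

The stopping potential V_s satisfies: eV_s = KE_max

First, find KE_max using Einstein's equation:
E_photon = hc/λ = 3.8636 eV
KE_max = E_photon - φ = 3.8636 - 2.58 = 1.2836 eV

Since eV_s = KE_max:
V_s = KE_max/e = 1.2836 V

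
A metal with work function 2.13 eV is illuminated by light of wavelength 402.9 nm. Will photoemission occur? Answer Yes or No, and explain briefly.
Yes

For photoemission, the photon energy must exceed the work function.

Photon energy: E = hc/λ = 3.0773 eV
Work function: φ = 2.13 eV

Since E_photon (3.0773 eV) > φ (2.13 eV), photoemission WILL occur.
The threshold wavelength is λ₀ = hc/φ = 582.1 nm.
Since 402.9 nm < 582.1 nm, the light has sufficient energy.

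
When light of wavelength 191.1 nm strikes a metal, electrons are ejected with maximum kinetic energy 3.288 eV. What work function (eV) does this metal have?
3.20 eV

From Einstein's photoelectric equation: KE_max = hf - φ = hc/λ - φ

Rearranging for φ:
φ = hc/λ - KE_max

Calculate photon energy:
E_photon = hc/λ = 6.4879 eV

Therefore:
φ = 6.4879 - 3.288 = 3.20 eV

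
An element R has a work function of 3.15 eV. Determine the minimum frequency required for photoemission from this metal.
7.6167e+14 Hz

The threshold frequency is when the photon energy equals the work function:
hf₀ = φ

Solving for f₀:
f₀ = φ/h = (3.15 eV × 1.602×10⁻¹⁹ J/eV) / (6.626×10⁻³⁴ J·s)
f₀ = 7.6167e+14 Hz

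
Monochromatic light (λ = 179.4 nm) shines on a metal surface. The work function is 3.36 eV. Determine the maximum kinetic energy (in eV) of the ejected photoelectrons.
3.5510 eV

Using Einstein's photoelectric equation: KE_max = hf - φ = hc/λ - φ

First, calculate the photon energy:
E_photon = hc/λ = (6.626×10⁻³⁴ J·s)(3×10⁸ m/s) / (179.4×10⁻⁹ m)
E_photon = 6.9110 eV

Then, the maximum kinetic energy:
KE_max = E_photon - φ = 6.9110 eV - 3.36 eV = 3.5510 eV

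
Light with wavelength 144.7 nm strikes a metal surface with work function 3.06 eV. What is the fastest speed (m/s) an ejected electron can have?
1.3920e+06 m/s

First, find the maximum kinetic energy:
E_photon = hc/λ = 8.5684 eV
KE_max = E_photon - φ = 8.5684 - 3.06 = 5.5084 eV

Convert to Joules: KE_max = 5.5084 × 1.602×10⁻¹⁹ J = 8.8254e-19 J

Then use KE = ½mv² to find velocity:
v = √(2·KE/m) = √(2 × 8.8254e-19 J / 9.109e-31 kg)
v = 1.3920e+06 m/s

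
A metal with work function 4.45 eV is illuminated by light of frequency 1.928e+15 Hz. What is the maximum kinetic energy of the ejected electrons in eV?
3.5236 eV

Using Einstein's photoelectric equation: KE_max = hf - φ

First, calculate the photon energy:
E_photon = hf = (6.626×10⁻³⁴ J·s)(1.928e+15 Hz)
E_photon = 7.9736 eV

Then, the maximum kinetic energy:
KE_max = E_photon - φ = 7.9736 eV - 4.45 eV = 3.5236 eV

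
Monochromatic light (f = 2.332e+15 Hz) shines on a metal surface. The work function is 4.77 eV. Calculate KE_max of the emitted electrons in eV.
4.8744 eV

Using Einstein's photoelectric equation: KE_max = hf - φ

First, calculate the photon energy:
E_photon = hf = (6.626×10⁻³⁴ J·s)(2.332e+15 Hz)
E_photon = 9.6444 eV

Then, the maximum kinetic energy:
KE_max = E_photon - φ = 9.6444 eV - 4.77 eV = 4.8744 eV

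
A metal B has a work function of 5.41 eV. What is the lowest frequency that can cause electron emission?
1.3081e+15 Hz

The threshold frequency is when the photon energy equals the work function:
hf₀ = φ

Solving for f₀:
f₀ = φ/h = (5.41 eV × 1.602×10⁻¹⁹ J/eV) / (6.626×10⁻³⁴ J·s)
f₀ = 1.3081e+15 Hz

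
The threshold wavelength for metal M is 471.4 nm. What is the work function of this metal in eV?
2.63 eV

At the threshold wavelength, photon energy equals work function:
φ = hc/λ₀

Calculating:
φ = (6.626×10⁻³⁴ J·s)(3×10⁸ m/s) / (471.4×10⁻⁹ m)
φ = 2.63 eV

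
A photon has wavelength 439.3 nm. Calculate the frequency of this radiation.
6.8243e+14 Hz

Using the wave equation: c = fλ

Solving for frequency:
f = c/λ = (3×10⁸ m/s) / (439.3×10⁻⁹ m)
f = 6.8243e+14 Hz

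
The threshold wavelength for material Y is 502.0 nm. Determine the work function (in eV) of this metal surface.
2.47 eV

At the threshold wavelength, photon energy equals work function:
φ = hc/λ₀

Calculating:
φ = (6.626×10⁻³⁴ J·s)(3×10⁸ m/s) / (502.0×10⁻⁹ m)
φ = 2.47 eV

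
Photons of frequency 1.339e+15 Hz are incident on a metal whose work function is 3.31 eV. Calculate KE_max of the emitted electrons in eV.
2.2277 eV

Using Einstein's photoelectric equation: KE_max = hf - φ

First, calculate the photon energy:
E_photon = hf = (6.626×10⁻³⁴ J·s)(1.339e+15 Hz)
E_photon = 5.5377 eV

Then, the maximum kinetic energy:
KE_max = E_photon - φ = 5.5377 eV - 3.31 eV = 2.2277 eV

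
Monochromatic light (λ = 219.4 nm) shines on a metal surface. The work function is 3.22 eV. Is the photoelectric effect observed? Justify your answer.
Yes

For photoemission, the photon energy must exceed the work function.

Photon energy: E = hc/λ = 5.6511 eV
Work function: φ = 3.22 eV

Since E_photon (5.6511 eV) > φ (3.22 eV), photoemission WILL occur.
The threshold wavelength is λ₀ = hc/φ = 385.0 nm.
Since 219.4 nm < 385.0 nm, the light has sufficient energy.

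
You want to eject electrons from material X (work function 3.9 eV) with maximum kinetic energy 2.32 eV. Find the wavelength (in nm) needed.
199.33 nm

From Einstein's equation: KE_max = hc/λ - φ

Rearranging for λ:
hc/λ = KE_max + φ
λ = hc/(KE_max + φ)

Required photon energy:
E_photon = KE_max + φ = 2.32 + 3.9 = 6.22 eV

Required wavelength:
λ = hc/E_photon = (6.626×10⁻³⁴)(3×10⁸) / (6.22 × 1.602×10⁻¹⁹)
λ = 199.33 nm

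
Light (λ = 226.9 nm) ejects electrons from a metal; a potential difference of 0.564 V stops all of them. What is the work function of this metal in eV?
4.90 eV

The stopping potential gives the maximum kinetic energy: KE_max = eV_s = 0.564 eV

From Einstein's photoelectric equation: KE_max = hc/λ - φ
Rearranging: φ = hc/λ - KE_max

Calculate photon energy:
E_photon = hc/λ = (6.626×10⁻³⁴ J·s)(3×10⁸ m/s) / (226.9×10⁻⁹ m) = 5.4643 eV

Therefore:
φ = 5.4643 - 0.564 = 4.90 eV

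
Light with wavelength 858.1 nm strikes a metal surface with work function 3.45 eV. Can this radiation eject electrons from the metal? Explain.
No

For photoemission, the photon energy must exceed the work function.

Photon energy: E = hc/λ = 1.4449 eV
Work function: φ = 3.45 eV

Since E_photon (1.4449 eV) < φ (3.45 eV), photoemission will NOT occur.
The threshold wavelength is λ₀ = hc/φ = 359.4 nm.
Since 858.1 nm > 359.4 nm, the photons lack sufficient energy.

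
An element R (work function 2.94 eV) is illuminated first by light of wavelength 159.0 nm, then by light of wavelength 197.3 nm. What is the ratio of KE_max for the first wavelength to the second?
1.4527

Using Einstein's equation: KE_max = hc/λ - φ

For λ₁ = 159.0 nm:
E₁ = hc/λ₁ = 7.7977 eV
KE₁ = E₁ - φ = 7.7977 - 2.94 = 4.8577 eV

For λ₂ = 197.3 nm:
E₂ = hc/λ₂ = 6.2840 eV
KE₂ = E₂ - φ = 6.2840 - 2.94 = 3.3440 eV

Ratio: KE₁/KE₂ = 4.8577/3.3440 = 1.4527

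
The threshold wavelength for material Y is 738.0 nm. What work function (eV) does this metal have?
1.68 eV

At the threshold wavelength, photon energy equals work function:
φ = hc/λ₀

Calculating:
φ = (6.626×10⁻³⁴ J·s)(3×10⁸ m/s) / (738.0×10⁻⁹ m)
φ = 1.68 eV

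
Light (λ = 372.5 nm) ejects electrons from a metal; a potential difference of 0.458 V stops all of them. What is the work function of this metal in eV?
2.87 eV

The stopping potential gives the maximum kinetic energy: KE_max = eV_s = 0.458 eV

From Einstein's photoelectric equation: KE_max = hc/λ - φ
Rearranging: φ = hc/λ - KE_max

Calculate photon energy:
E_photon = hc/λ = (6.626×10⁻³⁴ J·s)(3×10⁸ m/s) / (372.5×10⁻⁹ m) = 3.3284 eV

Therefore:
φ = 3.3284 - 0.458 = 2.87 eV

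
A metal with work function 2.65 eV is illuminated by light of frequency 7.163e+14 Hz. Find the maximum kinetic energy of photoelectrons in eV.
0.3124 eV

Using Einstein's photoelectric equation: KE_max = hf - φ

First, calculate the photon energy:
E_photon = hf = (6.626×10⁻³⁴ J·s)(7.163e+14 Hz)
E_photon = 2.9624 eV

Then, the maximum kinetic energy:
KE_max = E_photon - φ = 2.9624 eV - 2.65 eV = 0.3124 eV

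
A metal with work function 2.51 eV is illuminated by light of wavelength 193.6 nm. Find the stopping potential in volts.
3.8941 V

The stopping potential V_s satisfies: eV_s = KE_max

First, find KE_max using Einstein's equation:
E_photon = hc/λ = 6.4041 eV
KE_max = E_photon - φ = 6.4041 - 2.51 = 3.8941 eV

Since eV_s = KE_max:
V_s = KE_max/e = 3.8941 V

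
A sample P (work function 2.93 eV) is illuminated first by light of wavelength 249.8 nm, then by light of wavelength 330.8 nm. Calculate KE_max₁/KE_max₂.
2.4857

Using Einstein's equation: KE_max = hc/λ - φ

For λ₁ = 249.8 nm:
E₁ = hc/λ₁ = 4.9633 eV
KE₁ = E₁ - φ = 4.9633 - 2.93 = 2.0333 eV

For λ₂ = 330.8 nm:
E₂ = hc/λ₂ = 3.7480 eV
KE₂ = E₂ - φ = 3.7480 - 2.93 = 0.8180 eV

Ratio: KE₁/KE₂ = 2.0333/0.8180 = 2.4857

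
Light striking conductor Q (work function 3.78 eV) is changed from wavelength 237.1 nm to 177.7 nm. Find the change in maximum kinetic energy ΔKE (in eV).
1.7480 eV

Using Einstein's equation: KE_max = hc/λ - φ

For λ₁ = 237.1 nm:
KE₁ = hc/λ₁ - φ = 5.2292 - 3.78 = 1.4492 eV

For λ₂ = 177.7 nm:
KE₂ = hc/λ₂ - φ = 6.9772 - 3.78 = 3.1972 eV

Change in KE:
ΔKE = KE₂ - KE₁ = 3.1972 - 1.4492 = 1.7480 eV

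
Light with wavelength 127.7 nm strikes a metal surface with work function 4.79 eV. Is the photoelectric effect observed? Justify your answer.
Yes

For photoemission, the photon energy must exceed the work function.

Photon energy: E = hc/λ = 9.7090 eV
Work function: φ = 4.79 eV

Since E_photon (9.7090 eV) > φ (4.79 eV), photoemission WILL occur.
The threshold wavelength is λ₀ = hc/φ = 258.8 nm.
Since 127.7 nm < 258.8 nm, the light has sufficient energy.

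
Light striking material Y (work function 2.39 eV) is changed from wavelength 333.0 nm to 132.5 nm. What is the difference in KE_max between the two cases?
5.6340 eV

Using Einstein's equation: KE_max = hc/λ - φ

For λ₁ = 333.0 nm:
KE₁ = hc/λ₁ - φ = 3.7232 - 2.39 = 1.3332 eV

For λ₂ = 132.5 nm:
KE₂ = hc/λ₂ - φ = 9.3573 - 2.39 = 6.9673 eV

Change in KE:
ΔKE = KE₂ - KE₁ = 6.9673 - 1.3332 = 5.6340 eV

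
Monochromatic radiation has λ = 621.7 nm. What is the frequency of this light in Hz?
4.8221e+14 Hz

Using the wave equation: c = fλ

Solving for frequency:
f = c/λ = (3×10⁸ m/s) / (621.7×10⁻⁹ m)
f = 4.8221e+14 Hz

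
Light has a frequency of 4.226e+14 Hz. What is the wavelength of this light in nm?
709.40 nm

Using the wave equation: c = fλ

Solving for wavelength:
λ = c/f = (3×10⁸ m/s) / (4.226e+14 Hz)
λ = 709.40 nm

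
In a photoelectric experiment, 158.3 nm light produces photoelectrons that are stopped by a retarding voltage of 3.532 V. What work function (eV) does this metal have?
4.30 eV

The stopping potential gives the maximum kinetic energy: KE_max = eV_s = 3.532 eV

From Einstein's photoelectric equation: KE_max = hc/λ - φ
Rearranging: φ = hc/λ - KE_max

Calculate photon energy:
E_photon = hc/λ = (6.626×10⁻³⁴ J·s)(3×10⁸ m/s) / (158.3×10⁻⁹ m) = 7.8322 eV

Therefore:
φ = 7.8322 - 3.532 = 4.30 eV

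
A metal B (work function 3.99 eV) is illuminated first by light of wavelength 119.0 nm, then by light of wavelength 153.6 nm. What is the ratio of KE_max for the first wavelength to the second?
1.5750

Using Einstein's equation: KE_max = hc/λ - φ

For λ₁ = 119.0 nm:
E₁ = hc/λ₁ = 10.4188 eV
KE₁ = E₁ - φ = 10.4188 - 3.99 = 6.4288 eV

For λ₂ = 153.6 nm:
E₂ = hc/λ₂ = 8.0719 eV
KE₂ = E₂ - φ = 8.0719 - 3.99 = 4.0819 eV

Ratio: KE₁/KE₂ = 6.4288/4.0819 = 1.5750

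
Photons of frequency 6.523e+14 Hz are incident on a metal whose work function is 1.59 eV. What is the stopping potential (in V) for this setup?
1.1077 V

The stopping potential V_s satisfies: eV_s = KE_max

First, find KE_max using Einstein's equation:
E_photon = hf = (6.626×10⁻³⁴ J·s)(6.523e+14 Hz) = 2.6977 eV
KE_max = E_photon - φ = 2.6977 - 1.59 = 1.1077 eV

Since eV_s = KE_max:
V_s = KE_max/e = 1.1077 V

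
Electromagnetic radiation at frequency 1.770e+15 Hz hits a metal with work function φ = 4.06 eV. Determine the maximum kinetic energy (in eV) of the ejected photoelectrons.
3.2601 eV

Using Einstein's photoelectric equation: KE_max = hf - φ

First, calculate the photon energy:
E_photon = hf = (6.626×10⁻³⁴ J·s)(1.770e+15 Hz)
E_photon = 7.3201 eV

Then, the maximum kinetic energy:
KE_max = E_photon - φ = 7.3201 eV - 4.06 eV = 3.2601 eV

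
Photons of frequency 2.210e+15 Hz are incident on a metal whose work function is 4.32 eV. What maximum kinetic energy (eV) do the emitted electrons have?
4.8198 eV

Using Einstein's photoelectric equation: KE_max = hf - φ

First, calculate the photon energy:
E_photon = hf = (6.626×10⁻³⁴ J·s)(2.210e+15 Hz)
E_photon = 9.1398 eV

Then, the maximum kinetic energy:
KE_max = E_photon - φ = 9.1398 eV - 4.32 eV = 4.8198 eV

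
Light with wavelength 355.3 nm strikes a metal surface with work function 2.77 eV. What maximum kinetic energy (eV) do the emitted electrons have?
0.7196 eV

Using Einstein's photoelectric equation: KE_max = hf - φ = hc/λ - φ

First, calculate the photon energy:
E_photon = hc/λ = (6.626×10⁻³⁴ J·s)(3×10⁸ m/s) / (355.3×10⁻⁹ m)
E_photon = 3.4896 eV

Then, the maximum kinetic energy:
KE_max = E_photon - φ = 3.4896 eV - 2.77 eV = 0.7196 eV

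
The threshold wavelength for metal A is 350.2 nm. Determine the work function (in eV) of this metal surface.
3.54 eV

At the threshold wavelength, photon energy equals work function:
φ = hc/λ₀

Calculating:
φ = (6.626×10⁻³⁴ J·s)(3×10⁸ m/s) / (350.2×10⁻⁹ m)
φ = 3.54 eV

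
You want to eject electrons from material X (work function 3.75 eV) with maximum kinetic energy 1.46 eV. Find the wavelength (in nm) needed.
237.97 nm

From Einstein's equation: KE_max = hc/λ - φ

Rearranging for λ:
hc/λ = KE_max + φ
λ = hc/(KE_max + φ)

Required photon energy:
E_photon = KE_max + φ = 1.46 + 3.75 = 5.21 eV

Required wavelength:
λ = hc/E_photon = (6.626×10⁻³⁴)(3×10⁸) / (5.21 × 1.602×10⁻¹⁹)
λ = 237.97 nm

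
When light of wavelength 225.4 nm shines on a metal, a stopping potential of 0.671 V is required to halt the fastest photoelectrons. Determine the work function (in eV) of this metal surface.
4.83 eV

The stopping potential gives the maximum kinetic energy: KE_max = eV_s = 0.671 eV

From Einstein's photoelectric equation: KE_max = hc/λ - φ
Rearranging: φ = hc/λ - KE_max

Calculate photon energy:
E_photon = hc/λ = (6.626×10⁻³⁴ J·s)(3×10⁸ m/s) / (225.4×10⁻⁹ m) = 5.5006 eV

Therefore:
φ = 5.5006 - 0.671 = 4.83 eV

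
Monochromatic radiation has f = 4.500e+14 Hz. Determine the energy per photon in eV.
1.8611 eV

Using E = hf:

E = hf = (6.626×10⁻³⁴ J·s)(4.500e+14 Hz)
E = 1.8611 eV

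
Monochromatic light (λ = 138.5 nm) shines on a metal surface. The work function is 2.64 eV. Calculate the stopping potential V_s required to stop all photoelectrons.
6.3119 V

The stopping potential V_s satisfies: eV_s = KE_max

First, find KE_max using Einstein's equation:
E_photon = hc/λ = 8.9519 eV
KE_max = E_photon - φ = 8.9519 - 2.64 = 6.3119 eV

Since eV_s = KE_max:
V_s = KE_max/e = 6.3119 V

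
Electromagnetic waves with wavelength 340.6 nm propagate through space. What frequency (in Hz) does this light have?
8.8019e+14 Hz

Using the wave equation: c = fλ

Solving for frequency:
f = c/λ = (3×10⁸ m/s) / (340.6×10⁻⁹ m)
f = 8.8019e+14 Hz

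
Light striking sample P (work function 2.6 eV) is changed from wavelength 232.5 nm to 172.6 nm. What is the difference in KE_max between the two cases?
1.8507 eV

Using Einstein's equation: KE_max = hc/λ - φ

For λ₁ = 232.5 nm:
KE₁ = hc/λ₁ - φ = 5.3327 - 2.6 = 2.7327 eV

For λ₂ = 172.6 nm:
KE₂ = hc/λ₂ - φ = 7.1833 - 2.6 = 4.5833 eV

Change in KE:
ΔKE = KE₂ - KE₁ = 4.5833 - 2.7327 = 1.8507 eV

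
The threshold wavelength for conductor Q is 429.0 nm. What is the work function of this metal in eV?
2.89 eV

At the threshold wavelength, photon energy equals work function:
φ = hc/λ₀

Calculating:
φ = (6.626×10⁻³⁴ J·s)(3×10⁸ m/s) / (429.0×10⁻⁹ m)
φ = 2.89 eV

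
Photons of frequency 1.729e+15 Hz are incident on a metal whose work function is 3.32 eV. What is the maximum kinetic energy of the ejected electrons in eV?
3.8306 eV

Using Einstein's photoelectric equation: KE_max = hf - φ

First, calculate the photon energy:
E_photon = hf = (6.626×10⁻³⁴ J·s)(1.729e+15 Hz)
E_photon = 7.1506 eV

Then, the maximum kinetic energy:
KE_max = E_photon - φ = 7.1506 eV - 3.32 eV = 3.8306 eV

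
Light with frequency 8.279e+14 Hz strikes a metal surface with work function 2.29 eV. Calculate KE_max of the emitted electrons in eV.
1.1339 eV

Using Einstein's photoelectric equation: KE_max = hf - φ

First, calculate the photon energy:
E_photon = hf = (6.626×10⁻³⁴ J·s)(8.279e+14 Hz)
E_photon = 3.4239 eV

Then, the maximum kinetic energy:
KE_max = E_photon - φ = 3.4239 eV - 2.29 eV = 1.1339 eV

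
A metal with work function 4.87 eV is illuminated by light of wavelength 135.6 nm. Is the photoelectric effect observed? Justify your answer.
Yes

For photoemission, the photon energy must exceed the work function.

Photon energy: E = hc/λ = 9.1434 eV
Work function: φ = 4.87 eV

Since E_photon (9.1434 eV) > φ (4.87 eV), photoemission WILL occur.
The threshold wavelength is λ₀ = hc/φ = 254.6 nm.
Since 135.6 nm < 254.6 nm, the light has sufficient energy.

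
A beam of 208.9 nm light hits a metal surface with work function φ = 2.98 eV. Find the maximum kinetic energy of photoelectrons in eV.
2.9551 eV

Using Einstein's photoelectric equation: KE_max = hf - φ = hc/λ - φ

First, calculate the photon energy:
E_photon = hc/λ = (6.626×10⁻³⁴ J·s)(3×10⁸ m/s) / (208.9×10⁻⁹ m)
E_photon = 5.9351 eV

Then, the maximum kinetic energy:
KE_max = E_photon - φ = 5.9351 eV - 2.98 eV = 2.9551 eV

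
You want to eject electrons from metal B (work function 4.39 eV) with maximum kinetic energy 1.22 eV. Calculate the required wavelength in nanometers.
221.01 nm

From Einstein's equation: KE_max = hc/λ - φ

Rearranging for λ:
hc/λ = KE_max + φ
λ = hc/(KE_max + φ)

Required photon energy:
E_photon = KE_max + φ = 1.22 + 4.39 = 5.61 eV

Required wavelength:
λ = hc/E_photon = (6.626×10⁻³⁴)(3×10⁸) / (5.61 × 1.602×10⁻¹⁹)
λ = 221.01 nm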